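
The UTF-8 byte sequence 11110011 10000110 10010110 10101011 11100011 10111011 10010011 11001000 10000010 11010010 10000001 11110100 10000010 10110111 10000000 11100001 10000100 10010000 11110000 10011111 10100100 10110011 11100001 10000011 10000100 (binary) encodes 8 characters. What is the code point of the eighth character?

Offset 0: leading byte 0xF3 = 11110011 → 4-byte char #1 = F3 86 96 AB.
Offset 4: leading byte 0xE3 = 11100011 → 3-byte char #2 = E3 BB 93.
Offset 7: leading byte 0xC8 = 11001000 → 2-byte char #3 = C8 82.
Offset 9: leading byte 0xD2 = 11010010 → 2-byte char #4 = D2 81.
Offset 11: leading byte 0xF4 = 11110100 → 4-byte char #5 = F4 82 B7 80.
Offset 15: leading byte 0xE1 = 11100001 → 3-byte char #6 = E1 84 90.
Offset 18: leading byte 0xF0 = 11110000 → 4-byte char #7 = F0 9F A4 B3.
Offset 22: leading byte 0xE1 = 11100001 → 3-byte char #8 = E1 83 84.
Leading byte 0xE1 = 11100001 matches 1110xxxx → 3-byte sequence.
Byte 1: 0xE1 = 11100001, payload 0001 (4 bits).
Byte 2: 0x83 = 10000011 (10xxxxxx ✓), payload 000011.
Byte 3: 0x84 = 10000100 (10xxxxxx ✓), payload 000100.
Concatenate: 0001000011000100 = 0x10C4 (16 bits → U+10C4).

U+10C4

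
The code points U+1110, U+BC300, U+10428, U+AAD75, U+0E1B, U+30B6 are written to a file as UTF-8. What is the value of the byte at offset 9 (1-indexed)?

0x90

1-indexed offset 9 is 0-indexed offset 8.
U+1110 → 3-byte form E1 84 90 at offsets 0–2.
U+BC300 → 4-byte form F2 BC 8C 80 at offsets 3–6.
U+10428 → 4-byte form F0 90 90 A8 at offsets 7–10.
Offset 8 falls in char 3's range; it's byte 2 of F0 90 90 A8 = 0x90.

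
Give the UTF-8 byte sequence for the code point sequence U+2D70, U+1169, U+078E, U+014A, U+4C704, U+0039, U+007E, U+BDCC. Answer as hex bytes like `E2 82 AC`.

U+2D70: 3-byte form → E2 B5 B0.
U+1169: 3-byte form → E1 85 A9.
U+078E: 2-byte form → DE 8E.
U+014A: 2-byte form → C5 8A.
U+4C704: 4-byte form → F1 8C 9C 84.
U+0039: 1-byte form → 39.
U+007E: 1-byte form → 7E.
U+BDCC: 3-byte form → EB B7 8C.
Concatenated (19 bytes): E2 B5 B0 E1 85 A9 DE 8E C5 8A F1 8C 9C 84 39 7E EB B7 8C.

E2 B5 B0 E1 85 A9 DE 8E C5 8A F1 8C 9C 84 39 7E EB B7 8C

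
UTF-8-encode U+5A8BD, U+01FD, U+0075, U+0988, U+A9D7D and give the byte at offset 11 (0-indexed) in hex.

0xA9

U+5A8BD → 4-byte form F1 9A A2 BD at offsets 0–3.
U+01FD → 2-byte form C7 BD at offsets 4–5.
U+0075 → 1-byte form 75 at offsets 6–6.
U+0988 → 3-byte form E0 A6 88 at offsets 7–9.
U+A9D7D → 4-byte form F2 A9 B5 BD at offsets 10–13.
Offset 11 falls in char 5's range; it's byte 2 of F2 A9 B5 BD = 0xA9.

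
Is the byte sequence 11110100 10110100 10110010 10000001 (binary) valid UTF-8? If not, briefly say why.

Leading byte 0xF4 = 11110100 → 4-byte form.
Payload = 0x134C81, which exceeds U+10FFFF, the maximum Unicode code point. (Leading bytes F5–FF, or F4 followed by ≥ 0x90, are invalid.)

invalid (encodes a value above U+10FFFF)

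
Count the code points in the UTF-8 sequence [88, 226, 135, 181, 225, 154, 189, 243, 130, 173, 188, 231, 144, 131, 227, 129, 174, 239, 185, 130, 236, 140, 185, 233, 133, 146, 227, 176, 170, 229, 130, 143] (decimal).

Byte at offset 0: 0x58 = 01011000 → 1-byte char (#1). Advance 1.
Byte at offset 1: 0xE2 = 11100010 → 3-byte char (#2). Advance 3.
Byte at offset 4: 0xE1 = 11100001 → 3-byte char (#3). Advance 3.
Byte at offset 7: 0xF3 = 11110011 → 4-byte char (#4). Advance 4.
Byte at offset 11: 0xE7 = 11100111 → 3-byte char (#5). Advance 3.
Byte at offset 14: 0xE3 = 11100011 → 3-byte char (#6). Advance 3.
Byte at offset 17: 0xEF = 11101111 → 3-byte char (#7). Advance 3.
Byte at offset 20: 0xEC = 11101100 → 3-byte char (#8). Advance 3.
Byte at offset 23: 0xE9 = 11101001 → 3-byte char (#9). Advance 3.
Byte at offset 26: 0xE3 = 11100011 → 3-byte char (#10). Advance 3.
Byte at offset 29: 0xE5 = 11100101 → 3-byte char (#11). Advance 3.
Reached end at offset 32 after 11 code points.

11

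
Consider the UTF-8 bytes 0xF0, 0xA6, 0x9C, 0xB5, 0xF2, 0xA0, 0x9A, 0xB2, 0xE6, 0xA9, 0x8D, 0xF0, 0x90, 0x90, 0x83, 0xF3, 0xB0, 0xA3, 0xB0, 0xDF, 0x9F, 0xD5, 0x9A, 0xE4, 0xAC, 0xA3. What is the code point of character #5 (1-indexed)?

Offset 0: leading byte 0xF0 = 11110000 → 4-byte char #1 = F0 A6 9C B5.
Offset 4: leading byte 0xF2 = 11110010 → 4-byte char #2 = F2 A0 9A B2.
Offset 8: leading byte 0xE6 = 11100110 → 3-byte char #3 = E6 A9 8D.
Offset 11: leading byte 0xF0 = 11110000 → 4-byte char #4 = F0 90 90 83.
Offset 15: leading byte 0xF3 = 11110011 → 4-byte char #5 = F3 B0 A3 B0.
Leading byte 0xF3 = 11110011 matches 11110xxx → 4-byte sequence.
Byte 1: 0xF3 = 11110011, payload 011 (3 bits).
Byte 2: 0xB0 = 10110000 (10xxxxxx ✓), payload 110000.
Byte 3: 0xA3 = 10100011 (10xxxxxx ✓), payload 100011.
Byte 4: 0xB0 = 10110000 (10xxxxxx ✓), payload 110000.
Concatenate: 011110000100011110000 = 0xF08F0 (21 bits → U+F08F0).

U+F08F0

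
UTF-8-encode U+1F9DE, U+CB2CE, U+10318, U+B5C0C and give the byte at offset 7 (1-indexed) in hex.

1-indexed offset 7 is 0-indexed offset 6.
U+1F9DE → 4-byte form F0 9F A7 9E at offsets 0–3.
U+CB2CE → 4-byte form F3 8B 8B 8E at offsets 4–7.
Offset 6 falls in char 2's range; it's byte 3 of F3 8B 8B 8E = 0x8B.

0x8B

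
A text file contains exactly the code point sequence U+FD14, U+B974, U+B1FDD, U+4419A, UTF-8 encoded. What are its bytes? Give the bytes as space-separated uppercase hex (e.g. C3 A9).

EF B4 94 EB A5 B4 F2 B1 BF 9D F1 84 86 9A

U+FD14: 3-byte form → EF B4 94.
U+B974: 3-byte form → EB A5 B4.
U+B1FDD: 4-byte form → F2 B1 BF 9D.
U+4419A: 4-byte form → F1 84 86 9A.
Concatenated (14 bytes): EF B4 94 EB A5 B4 F2 B1 BF 9D F1 84 86 9A.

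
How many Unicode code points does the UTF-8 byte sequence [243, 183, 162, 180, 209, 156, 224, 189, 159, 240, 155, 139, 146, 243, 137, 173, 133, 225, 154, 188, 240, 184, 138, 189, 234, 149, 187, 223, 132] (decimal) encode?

9

Byte at offset 0: 0xF3 = 11110011 → 4-byte char (#1). Advance 4.
Byte at offset 4: 0xD1 = 11010001 → 2-byte char (#2). Advance 2.
Byte at offset 6: 0xE0 = 11100000 → 3-byte char (#3). Advance 3.
Byte at offset 9: 0xF0 = 11110000 → 4-byte char (#4). Advance 4.
Byte at offset 13: 0xF3 = 11110011 → 4-byte char (#5). Advance 4.
Byte at offset 17: 0xE1 = 11100001 → 3-byte char (#6). Advance 3.
Byte at offset 20: 0xF0 = 11110000 → 4-byte char (#7). Advance 4.
Byte at offset 24: 0xEA = 11101010 → 3-byte char (#8). Advance 3.
Byte at offset 27: 0xDF = 11011111 → 2-byte char (#9). Advance 2.
Reached end at offset 29 after 9 code points.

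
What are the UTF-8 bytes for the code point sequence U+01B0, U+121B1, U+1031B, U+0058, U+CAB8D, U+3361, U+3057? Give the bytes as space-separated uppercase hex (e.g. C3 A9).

U+01B0: 2-byte form → C6 B0.
U+121B1: 4-byte form → F0 92 86 B1.
U+1031B: 4-byte form → F0 90 8C 9B.
U+0058: 1-byte form → 58.
U+CAB8D: 4-byte form → F3 8A AE 8D.
U+3361: 3-byte form → E3 8D A1.
U+3057: 3-byte form → E3 81 97.
Concatenated (21 bytes): C6 B0 F0 92 86 B1 F0 90 8C 9B 58 F3 8A AE 8D E3 8D A1 E3 81 97.

C6 B0 F0 92 86 B1 F0 90 8C 9B 58 F3 8A AE 8D E3 8D A1 E3 81 97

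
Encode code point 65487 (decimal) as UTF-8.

U+FFCF = 0xFFCF = 65487 decimal. In range U+0800–U+FFFF → 3-byte form: 1110xxxx 10xxxxxx 10xxxxxx.
Binary (16 bits): 1111111111001111.
Split 4+6+6: 1111 | 111111 | 001111.
Byte 1: 11101111 = 0xEF.
Byte 2: 10111111 = 0xBF.
Byte 3: 10001111 = 0x8F.

EF BF 8F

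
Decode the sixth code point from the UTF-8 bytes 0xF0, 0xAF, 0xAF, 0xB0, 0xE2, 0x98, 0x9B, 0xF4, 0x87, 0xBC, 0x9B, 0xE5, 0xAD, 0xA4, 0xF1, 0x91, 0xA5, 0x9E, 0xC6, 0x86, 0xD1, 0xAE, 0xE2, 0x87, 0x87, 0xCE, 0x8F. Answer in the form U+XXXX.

U+0186

Offset 0: leading byte 0xF0 = 11110000 → 4-byte char #1 = F0 AF AF B0.
Offset 4: leading byte 0xE2 = 11100010 → 3-byte char #2 = E2 98 9B.
Offset 7: leading byte 0xF4 = 11110100 → 4-byte char #3 = F4 87 BC 9B.
Offset 11: leading byte 0xE5 = 11100101 → 3-byte char #4 = E5 AD A4.
Offset 14: leading byte 0xF1 = 11110001 → 4-byte char #5 = F1 91 A5 9E.
Offset 18: leading byte 0xC6 = 11000110 → 2-byte char #6 = C6 86.
Leading byte 0xC6 = 11000110 matches 110xxxxx → 2-byte sequence.
Byte 1: 0xC6 = 11000110, payload 00110 (5 bits).
Byte 2: 0x86 = 10000110 (10xxxxxx ✓), payload 000110.
Concatenate: 00110000110 = 0x186 (11 bits → U+0186).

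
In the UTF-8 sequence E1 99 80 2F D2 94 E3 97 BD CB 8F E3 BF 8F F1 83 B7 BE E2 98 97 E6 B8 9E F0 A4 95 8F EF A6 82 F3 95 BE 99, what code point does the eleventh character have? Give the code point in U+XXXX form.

Offset 0: leading byte 0xE1 = 11100001 → 3-byte char #1 = E1 99 80.
Offset 3: leading byte 0x2F = 00101111 → 1-byte char #2 = 2F.
Offset 4: leading byte 0xD2 = 11010010 → 2-byte char #3 = D2 94.
Offset 6: leading byte 0xE3 = 11100011 → 3-byte char #4 = E3 97 BD.
Offset 9: leading byte 0xCB = 11001011 → 2-byte char #5 = CB 8F.
Offset 11: leading byte 0xE3 = 11100011 → 3-byte char #6 = E3 BF 8F.
Offset 14: leading byte 0xF1 = 11110001 → 4-byte char #7 = F1 83 B7 BE.
Offset 18: leading byte 0xE2 = 11100010 → 3-byte char #8 = E2 98 97.
Offset 21: leading byte 0xE6 = 11100110 → 3-byte char #9 = E6 B8 9E.
Offset 24: leading byte 0xF0 = 11110000 → 4-byte char #10 = F0 A4 95 8F.
Offset 28: leading byte 0xEF = 11101111 → 3-byte char #11 = EF A6 82.
Leading byte 0xEF = 11101111 matches 1110xxxx → 3-byte sequence.
Byte 1: 0xEF = 11101111, payload 1111 (4 bits).
Byte 2: 0xA6 = 10100110 (10xxxxxx ✓), payload 100110.
Byte 3: 0x82 = 10000010 (10xxxxxx ✓), payload 000010.
Concatenate: 1111100110000010 = 0xF982 (16 bits → U+F982).

U+F982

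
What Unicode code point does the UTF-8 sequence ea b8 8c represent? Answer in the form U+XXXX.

Leading byte 0xEA = 11101010 matches 1110xxxx → 3-byte sequence.
Byte 1: 0xEA = 11101010, payload 1010 (4 bits).
Byte 2: 0xB8 = 10111000 (10xxxxxx ✓), payload 111000.
Byte 3: 0x8C = 10001100 (10xxxxxx ✓), payload 001100.
Concatenate: 1010111000001100 = 0xAE0C (16 bits → U+AE0C).

U+AE0C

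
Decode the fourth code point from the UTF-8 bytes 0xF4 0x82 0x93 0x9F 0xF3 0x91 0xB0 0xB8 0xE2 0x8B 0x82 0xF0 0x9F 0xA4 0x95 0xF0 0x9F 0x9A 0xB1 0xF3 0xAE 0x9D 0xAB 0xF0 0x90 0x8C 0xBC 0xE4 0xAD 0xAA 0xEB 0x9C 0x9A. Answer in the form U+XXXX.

U+1F915

Offset 0: leading byte 0xF4 = 11110100 → 4-byte char #1 = F4 82 93 9F.
Offset 4: leading byte 0xF3 = 11110011 → 4-byte char #2 = F3 91 B0 B8.
Offset 8: leading byte 0xE2 = 11100010 → 3-byte char #3 = E2 8B 82.
Offset 11: leading byte 0xF0 = 11110000 → 4-byte char #4 = F0 9F A4 95.
Leading byte 0xF0 = 11110000 matches 11110xxx → 4-byte sequence.
Byte 1: 0xF0 = 11110000, payload 000 (3 bits).
Byte 2: 0x9F = 10011111 (10xxxxxx ✓), payload 011111.
Byte 3: 0xA4 = 10100100 (10xxxxxx ✓), payload 100100.
Byte 4: 0x95 = 10010101 (10xxxxxx ✓), payload 010101.
Concatenate: 000011111100100010101 = 0x1F915 (21 bits → U+1F915).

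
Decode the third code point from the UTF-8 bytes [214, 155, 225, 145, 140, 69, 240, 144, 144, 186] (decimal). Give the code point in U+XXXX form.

U+0045

Offset 0: leading byte 0xD6 = 11010110 → 2-byte char #1 = D6 9B.
Offset 2: leading byte 0xE1 = 11100001 → 3-byte char #2 = E1 91 8C.
Offset 5: leading byte 0x45 = 01000101 → 1-byte char #3 = 45.
Leading byte 0x45 = 01000101 matches 0xxxxxxx → 1-byte sequence.
Byte 1: 0x45 = 01000101, payload 1000101 (7 bits).
Concatenate: 1000101 = 0x45 (7 bits → U+0045).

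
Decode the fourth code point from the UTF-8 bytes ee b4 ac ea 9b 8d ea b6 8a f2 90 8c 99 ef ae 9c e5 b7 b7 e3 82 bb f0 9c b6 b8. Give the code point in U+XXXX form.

Offset 0: leading byte 0xEE = 11101110 → 3-byte char #1 = EE B4 AC.
Offset 3: leading byte 0xEA = 11101010 → 3-byte char #2 = EA 9B 8D.
Offset 6: leading byte 0xEA = 11101010 → 3-byte char #3 = EA B6 8A.
Offset 9: leading byte 0xF2 = 11110010 → 4-byte char #4 = F2 90 8C 99.
Leading byte 0xF2 = 11110010 matches 11110xxx → 4-byte sequence.
Byte 1: 0xF2 = 11110010, payload 010 (3 bits).
Byte 2: 0x90 = 10010000 (10xxxxxx ✓), payload 010000.
Byte 3: 0x8C = 10001100 (10xxxxxx ✓), payload 001100.
Byte 4: 0x99 = 10011001 (10xxxxxx ✓), payload 011001.
Concatenate: 010010000001100011001 = 0x90319 (21 bits → U+90319).

U+90319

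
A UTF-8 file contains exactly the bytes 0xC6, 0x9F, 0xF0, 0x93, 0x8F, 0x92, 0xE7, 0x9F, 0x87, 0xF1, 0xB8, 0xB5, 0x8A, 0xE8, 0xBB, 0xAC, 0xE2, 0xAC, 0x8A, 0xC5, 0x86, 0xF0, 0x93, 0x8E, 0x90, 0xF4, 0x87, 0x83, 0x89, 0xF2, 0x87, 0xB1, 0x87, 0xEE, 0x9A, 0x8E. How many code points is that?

Byte at offset 0: 0xC6 = 11000110 → 2-byte char (#1). Advance 2.
Byte at offset 2: 0xF0 = 11110000 → 4-byte char (#2). Advance 4.
Byte at offset 6: 0xE7 = 11100111 → 3-byte char (#3). Advance 3.
Byte at offset 9: 0xF1 = 11110001 → 4-byte char (#4). Advance 4.
Byte at offset 13: 0xE8 = 11101000 → 3-byte char (#5). Advance 3.
Byte at offset 16: 0xE2 = 11100010 → 3-byte char (#6). Advance 3.
Byte at offset 19: 0xC5 = 11000101 → 2-byte char (#7). Advance 2.
Byte at offset 21: 0xF0 = 11110000 → 4-byte char (#8). Advance 4.
Byte at offset 25: 0xF4 = 11110100 → 4-byte char (#9). Advance 4.
Byte at offset 29: 0xF2 = 11110010 → 4-byte char (#10). Advance 4.
Byte at offset 33: 0xEE = 11101110 → 3-byte char (#11). Advance 3.
Reached end at offset 36 after 11 code points.

11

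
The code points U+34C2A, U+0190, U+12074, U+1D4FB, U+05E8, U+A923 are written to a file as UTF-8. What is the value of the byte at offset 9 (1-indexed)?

1-indexed offset 9 is 0-indexed offset 8.
U+34C2A → 4-byte form F0 B4 B0 AA at offsets 0–3.
U+0190 → 2-byte form C6 90 at offsets 4–5.
U+12074 → 4-byte form F0 92 81 B4 at offsets 6–9.
Offset 8 falls in char 3's range; it's byte 3 of F0 92 81 B4 = 0x81.

0x81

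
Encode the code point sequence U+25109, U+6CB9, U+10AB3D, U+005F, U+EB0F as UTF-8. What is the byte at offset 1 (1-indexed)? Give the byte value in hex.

0xF0

1-indexed offset 1 is 0-indexed offset 0.
U+25109 → 4-byte form F0 A5 84 89 at offsets 0–3.
Offset 0 falls in char 1's range; it's byte 1 of F0 A5 84 89 = 0xF0.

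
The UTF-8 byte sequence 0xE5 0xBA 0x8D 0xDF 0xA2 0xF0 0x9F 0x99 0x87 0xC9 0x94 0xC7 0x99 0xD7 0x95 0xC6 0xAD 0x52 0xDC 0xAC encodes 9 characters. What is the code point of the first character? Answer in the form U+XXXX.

Offset 0: leading byte 0xE5 = 11100101 → 3-byte char #1 = E5 BA 8D.
Leading byte 0xE5 = 11100101 matches 1110xxxx → 3-byte sequence.
Byte 1: 0xE5 = 11100101, payload 0101 (4 bits).
Byte 2: 0xBA = 10111010 (10xxxxxx ✓), payload 111010.
Byte 3: 0x8D = 10001101 (10xxxxxx ✓), payload 001101.
Concatenate: 0101111010001101 = 0x5E8D (16 bits → U+5E8D).

U+5E8D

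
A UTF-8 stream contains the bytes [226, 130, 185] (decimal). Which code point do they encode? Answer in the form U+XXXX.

U+20B9

Leading byte 0xE2 = 11100010 matches 1110xxxx → 3-byte sequence.
Byte 1: 0xE2 = 11100010, payload 0010 (4 bits).
Byte 2: 0x82 = 10000010 (10xxxxxx ✓), payload 000010.
Byte 3: 0xB9 = 10111001 (10xxxxxx ✓), payload 111001.
Concatenate: 0010000010111001 = 0x20B9 (16 bits → U+20B9).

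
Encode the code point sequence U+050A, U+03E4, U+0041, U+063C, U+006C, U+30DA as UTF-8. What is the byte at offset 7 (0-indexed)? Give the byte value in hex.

0x6C

U+050A → 2-byte form D4 8A at offsets 0–1.
U+03E4 → 2-byte form CF A4 at offsets 2–3.
U+0041 → 1-byte form 41 at offsets 4–4.
U+063C → 2-byte form D8 BC at offsets 5–6.
U+006C → 1-byte form 6C at offsets 7–7.
Offset 7 falls in char 5's range; it's byte 1 of 6C = 0x6C.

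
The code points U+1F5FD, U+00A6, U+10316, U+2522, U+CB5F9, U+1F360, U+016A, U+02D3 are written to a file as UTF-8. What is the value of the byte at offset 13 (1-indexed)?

1-indexed offset 13 is 0-indexed offset 12.
U+1F5FD → 4-byte form F0 9F 97 BD at offsets 0–3.
U+00A6 → 2-byte form C2 A6 at offsets 4–5.
U+10316 → 4-byte form F0 90 8C 96 at offsets 6–9.
U+2522 → 3-byte form E2 94 A2 at offsets 10–12.
Offset 12 falls in char 4's range; it's byte 3 of E2 94 A2 = 0xA2.

0xA2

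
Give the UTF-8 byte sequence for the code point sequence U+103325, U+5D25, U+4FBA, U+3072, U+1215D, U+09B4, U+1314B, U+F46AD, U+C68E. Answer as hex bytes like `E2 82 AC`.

F4 83 8C A5 E5 B4 A5 E4 BE BA E3 81 B2 F0 92 85 9D E0 A6 B4 F0 93 85 8B F3 B4 9A AD EC 9A 8E

U+103325: 4-byte form → F4 83 8C A5.
U+5D25: 3-byte form → E5 B4 A5.
U+4FBA: 3-byte form → E4 BE BA.
U+3072: 3-byte form → E3 81 B2.
U+1215D: 4-byte form → F0 92 85 9D.
U+09B4: 3-byte form → E0 A6 B4.
U+1314B: 4-byte form → F0 93 85 8B.
U+F46AD: 4-byte form → F3 B4 9A AD.
U+C68E: 3-byte form → EC 9A 8E.
Concatenated (31 bytes): F4 83 8C A5 E5 B4 A5 E4 BE BA E3 81 B2 F0 92 85 9D E0 A6 B4 F0 93 85 8B F3 B4 9A AD EC 9A 8E.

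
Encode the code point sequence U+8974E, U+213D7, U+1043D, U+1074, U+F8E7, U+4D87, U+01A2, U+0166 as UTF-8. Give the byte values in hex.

F2 89 9D 8E F0 A1 8F 97 F0 90 90 BD E1 81 B4 EF A3 A7 E4 B6 87 C6 A2 C5 A6

U+8974E: 4-byte form → F2 89 9D 8E.
U+213D7: 4-byte form → F0 A1 8F 97.
U+1043D: 4-byte form → F0 90 90 BD.
U+1074: 3-byte form → E1 81 B4.
U+F8E7: 3-byte form → EF A3 A7.
U+4D87: 3-byte form → E4 B6 87.
U+01A2: 2-byte form → C6 A2.
U+0166: 2-byte form → C5 A6.
Concatenated (25 bytes): F2 89 9D 8E F0 A1 8F 97 F0 90 90 BD E1 81 B4 EF A3 A7 E4 B6 87 C6 A2 C5 A6.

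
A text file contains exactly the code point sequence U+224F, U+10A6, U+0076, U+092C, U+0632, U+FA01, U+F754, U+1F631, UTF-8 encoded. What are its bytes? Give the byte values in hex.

E2 89 8F E1 82 A6 76 E0 A4 AC D8 B2 EF A8 81 EF 9D 94 F0 9F 98 B1

U+224F: 3-byte form → E2 89 8F.
U+10A6: 3-byte form → E1 82 A6.
U+0076: 1-byte form → 76.
U+092C: 3-byte form → E0 A4 AC.
U+0632: 2-byte form → D8 B2.
U+FA01: 3-byte form → EF A8 81.
U+F754: 3-byte form → EF 9D 94.
U+1F631: 4-byte form → F0 9F 98 B1.
Concatenated (22 bytes): E2 89 8F E1 82 A6 76 E0 A4 AC D8 B2 EF A8 81 EF 9D 94 F0 9F 98 B1.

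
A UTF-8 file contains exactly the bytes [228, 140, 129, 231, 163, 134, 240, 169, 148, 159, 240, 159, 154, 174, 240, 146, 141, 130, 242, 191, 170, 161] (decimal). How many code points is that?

6

Byte at offset 0: 0xE4 = 11100100 → 3-byte char (#1). Advance 3.
Byte at offset 3: 0xE7 = 11100111 → 3-byte char (#2). Advance 3.
Byte at offset 6: 0xF0 = 11110000 → 4-byte char (#3). Advance 4.
Byte at offset 10: 0xF0 = 11110000 → 4-byte char (#4). Advance 4.
Byte at offset 14: 0xF0 = 11110000 → 4-byte char (#5). Advance 4.
Byte at offset 18: 0xF2 = 11110010 → 4-byte char (#6). Advance 4.
Reached end at offset 22 after 6 code points.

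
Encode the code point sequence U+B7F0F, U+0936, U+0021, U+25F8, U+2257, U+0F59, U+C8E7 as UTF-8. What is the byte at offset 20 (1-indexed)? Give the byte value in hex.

1-indexed offset 20 is 0-indexed offset 19.
U+B7F0F → 4-byte form F2 B7 BC 8F at offsets 0–3.
U+0936 → 3-byte form E0 A4 B6 at offsets 4–6.
U+0021 → 1-byte form 21 at offsets 7–7.
U+25F8 → 3-byte form E2 97 B8 at offsets 8–10.
U+2257 → 3-byte form E2 89 97 at offsets 11–13.
U+0F59 → 3-byte form E0 BD 99 at offsets 14–16.
U+C8E7 → 3-byte form EC A3 A7 at offsets 17–19.
Offset 19 falls in char 7's range; it's byte 3 of EC A3 A7 = 0xA7.

0xA7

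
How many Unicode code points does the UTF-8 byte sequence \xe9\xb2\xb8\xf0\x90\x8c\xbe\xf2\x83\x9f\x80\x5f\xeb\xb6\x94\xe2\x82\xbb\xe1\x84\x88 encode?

7

Byte at offset 0: 0xE9 = 11101001 → 3-byte char (#1). Advance 3.
Byte at offset 3: 0xF0 = 11110000 → 4-byte char (#2). Advance 4.
Byte at offset 7: 0xF2 = 11110010 → 4-byte char (#3). Advance 4.
Byte at offset 11: 0x5F = 01011111 → 1-byte char (#4). Advance 1.
Byte at offset 12: 0xEB = 11101011 → 3-byte char (#5). Advance 3.
Byte at offset 15: 0xE2 = 11100010 → 3-byte char (#6). Advance 3.
Byte at offset 18: 0xE1 = 11100001 → 3-byte char (#7). Advance 3.
Reached end at offset 21 after 7 code points.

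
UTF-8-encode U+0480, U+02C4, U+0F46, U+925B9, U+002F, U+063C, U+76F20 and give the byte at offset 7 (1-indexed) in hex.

1-indexed offset 7 is 0-indexed offset 6.
U+0480 → 2-byte form D2 80 at offsets 0–1.
U+02C4 → 2-byte form CB 84 at offsets 2–3.
U+0F46 → 3-byte form E0 BD 86 at offsets 4–6.
Offset 6 falls in char 3's range; it's byte 3 of E0 BD 86 = 0x86.

0x86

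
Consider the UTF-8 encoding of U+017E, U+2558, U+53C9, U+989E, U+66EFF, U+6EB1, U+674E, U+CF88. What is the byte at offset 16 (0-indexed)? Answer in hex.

0xBA

U+017E → 2-byte form C5 BE at offsets 0–1.
U+2558 → 3-byte form E2 95 98 at offsets 2–4.
U+53C9 → 3-byte form E5 8F 89 at offsets 5–7.
U+989E → 3-byte form E9 A2 9E at offsets 8–10.
U+66EFF → 4-byte form F1 A6 BB BF at offsets 11–14.
U+6EB1 → 3-byte form E6 BA B1 at offsets 15–17.
Offset 16 falls in char 6's range; it's byte 2 of E6 BA B1 = 0xBA.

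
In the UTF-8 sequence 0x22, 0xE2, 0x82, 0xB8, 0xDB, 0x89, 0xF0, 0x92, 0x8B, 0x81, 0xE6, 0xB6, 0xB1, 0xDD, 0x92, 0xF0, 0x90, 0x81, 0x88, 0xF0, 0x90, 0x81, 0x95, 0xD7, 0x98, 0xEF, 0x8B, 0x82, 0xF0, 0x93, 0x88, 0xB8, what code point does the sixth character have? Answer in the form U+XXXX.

Offset 0: leading byte 0x22 = 00100010 → 1-byte char #1 = 22.
Offset 1: leading byte 0xE2 = 11100010 → 3-byte char #2 = E2 82 B8.
Offset 4: leading byte 0xDB = 11011011 → 2-byte char #3 = DB 89.
Offset 6: leading byte 0xF0 = 11110000 → 4-byte char #4 = F0 92 8B 81.
Offset 10: leading byte 0xE6 = 11100110 → 3-byte char #5 = E6 B6 B1.
Offset 13: leading byte 0xDD = 11011101 → 2-byte char #6 = DD 92.
Leading byte 0xDD = 11011101 matches 110xxxxx → 2-byte sequence.
Byte 1: 0xDD = 11011101, payload 11101 (5 bits).
Byte 2: 0x92 = 10010010 (10xxxxxx ✓), payload 010010.
Concatenate: 11101010010 = 0x752 (11 bits → U+0752).

U+0752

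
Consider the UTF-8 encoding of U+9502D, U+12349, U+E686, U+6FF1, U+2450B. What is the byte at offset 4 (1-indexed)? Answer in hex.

1-indexed offset 4 is 0-indexed offset 3.
U+9502D → 4-byte form F2 95 80 AD at offsets 0–3.
Offset 3 falls in char 1's range; it's byte 4 of F2 95 80 AD = 0xAD.

0xAD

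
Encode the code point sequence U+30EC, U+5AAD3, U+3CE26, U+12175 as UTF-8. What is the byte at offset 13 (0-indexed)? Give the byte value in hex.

0x85

U+30EC → 3-byte form E3 83 AC at offsets 0–2.
U+5AAD3 → 4-byte form F1 9A AB 93 at offsets 3–6.
U+3CE26 → 4-byte form F0 BC B8 A6 at offsets 7–10.
U+12175 → 4-byte form F0 92 85 B5 at offsets 11–14.
Offset 13 falls in char 4's range; it's byte 3 of F0 92 85 B5 = 0x85.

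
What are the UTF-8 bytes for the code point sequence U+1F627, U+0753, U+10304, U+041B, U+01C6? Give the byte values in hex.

U+1F627: 4-byte form → F0 9F 98 A7.
U+0753: 2-byte form → DD 93.
U+10304: 4-byte form → F0 90 8C 84.
U+041B: 2-byte form → D0 9B.
U+01C6: 2-byte form → C7 86.
Concatenated (14 bytes): F0 9F 98 A7 DD 93 F0 90 8C 84 D0 9B C7 86.

F0 9F 98 A7 DD 93 F0 90 8C 84 D0 9B C7 86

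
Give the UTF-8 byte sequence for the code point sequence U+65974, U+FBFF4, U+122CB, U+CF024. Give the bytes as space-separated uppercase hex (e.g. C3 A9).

U+65974: 4-byte form → F1 A5 A5 B4.
U+FBFF4: 4-byte form → F3 BB BF B4.
U+122CB: 4-byte form → F0 92 8B 8B.
U+CF024: 4-byte form → F3 8F 80 A4.
Concatenated (16 bytes): F1 A5 A5 B4 F3 BB BF B4 F0 92 8B 8B F3 8F 80 A4.

F1 A5 A5 B4 F3 BB BF B4 F0 92 8B 8B F3 8F 80 A4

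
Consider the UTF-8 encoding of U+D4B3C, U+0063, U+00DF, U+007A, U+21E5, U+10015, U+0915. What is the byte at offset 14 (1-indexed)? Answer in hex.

0x80

1-indexed offset 14 is 0-indexed offset 13.
U+D4B3C → 4-byte form F3 94 AC BC at offsets 0–3.
U+0063 → 1-byte form 63 at offsets 4–4.
U+00DF → 2-byte form C3 9F at offsets 5–6.
U+007A → 1-byte form 7A at offsets 7–7.
U+21E5 → 3-byte form E2 87 A5 at offsets 8–10.
U+10015 → 4-byte form F0 90 80 95 at offsets 11–14.
Offset 13 falls in char 6's range; it's byte 3 of F0 90 80 95 = 0x80.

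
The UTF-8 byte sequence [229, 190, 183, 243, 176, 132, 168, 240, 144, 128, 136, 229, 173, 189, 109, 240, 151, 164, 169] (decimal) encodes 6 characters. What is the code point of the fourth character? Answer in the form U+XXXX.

Offset 0: leading byte 0xE5 = 11100101 → 3-byte char #1 = E5 BE B7.
Offset 3: leading byte 0xF3 = 11110011 → 4-byte char #2 = F3 B0 84 A8.
Offset 7: leading byte 0xF0 = 11110000 → 4-byte char #3 = F0 90 80 88.
Offset 11: leading byte 0xE5 = 11100101 → 3-byte char #4 = E5 AD BD.
Leading byte 0xE5 = 11100101 matches 1110xxxx → 3-byte sequence.
Byte 1: 0xE5 = 11100101, payload 0101 (4 bits).
Byte 2: 0xAD = 10101101 (10xxxxxx ✓), payload 101101.
Byte 3: 0xBD = 10111101 (10xxxxxx ✓), payload 111101.
Concatenate: 0101101101111101 = 0x5B7D (16 bits → U+5B7D).

U+5B7D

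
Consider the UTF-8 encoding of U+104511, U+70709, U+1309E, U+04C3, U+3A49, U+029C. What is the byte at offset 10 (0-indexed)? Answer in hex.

0x82

U+104511 → 4-byte form F4 84 94 91 at offsets 0–3.
U+70709 → 4-byte form F1 B0 9C 89 at offsets 4–7.
U+1309E → 4-byte form F0 93 82 9E at offsets 8–11.
Offset 10 falls in char 3's range; it's byte 3 of F0 93 82 9E = 0x82.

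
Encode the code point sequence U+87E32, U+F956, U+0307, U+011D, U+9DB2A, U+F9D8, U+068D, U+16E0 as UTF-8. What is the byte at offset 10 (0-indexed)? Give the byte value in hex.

0x9D

U+87E32 → 4-byte form F2 87 B8 B2 at offsets 0–3.
U+F956 → 3-byte form EF A5 96 at offsets 4–6.
U+0307 → 2-byte form CC 87 at offsets 7–8.
U+011D → 2-byte form C4 9D at offsets 9–10.
Offset 10 falls in char 4's range; it's byte 2 of C4 9D = 0x9D.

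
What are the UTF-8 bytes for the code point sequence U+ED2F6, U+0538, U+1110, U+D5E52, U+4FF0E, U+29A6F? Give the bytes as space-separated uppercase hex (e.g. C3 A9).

U+ED2F6: 4-byte form → F3 AD 8B B6.
U+0538: 2-byte form → D4 B8.
U+1110: 3-byte form → E1 84 90.
U+D5E52: 4-byte form → F3 95 B9 92.
U+4FF0E: 4-byte form → F1 8F BC 8E.
U+29A6F: 4-byte form → F0 A9 A9 AF.
Concatenated (21 bytes): F3 AD 8B B6 D4 B8 E1 84 90 F3 95 B9 92 F1 8F BC 8E F0 A9 A9 AF.

F3 AD 8B B6 D4 B8 E1 84 90 F3 95 B9 92 F1 8F BC 8E F0 A9 A9 AF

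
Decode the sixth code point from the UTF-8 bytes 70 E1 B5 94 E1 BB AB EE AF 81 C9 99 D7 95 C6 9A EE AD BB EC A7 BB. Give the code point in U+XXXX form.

Offset 0: leading byte 0x70 = 01110000 → 1-byte char #1 = 70.
Offset 1: leading byte 0xE1 = 11100001 → 3-byte char #2 = E1 B5 94.
Offset 4: leading byte 0xE1 = 11100001 → 3-byte char #3 = E1 BB AB.
Offset 7: leading byte 0xEE = 11101110 → 3-byte char #4 = EE AF 81.
Offset 10: leading byte 0xC9 = 11001001 → 2-byte char #5 = C9 99.
Offset 12: leading byte 0xD7 = 11010111 → 2-byte char #6 = D7 95.
Leading byte 0xD7 = 11010111 matches 110xxxxx → 2-byte sequence.
Byte 1: 0xD7 = 11010111, payload 10111 (5 bits).
Byte 2: 0x95 = 10010101 (10xxxxxx ✓), payload 010101.
Concatenate: 10111010101 = 0x5D5 (11 bits → U+05D5).

U+05D5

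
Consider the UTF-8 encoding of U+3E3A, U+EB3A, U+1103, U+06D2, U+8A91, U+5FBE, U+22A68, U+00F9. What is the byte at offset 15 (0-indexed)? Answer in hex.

0xBE

U+3E3A → 3-byte form E3 B8 BA at offsets 0–2.
U+EB3A → 3-byte form EE AC BA at offsets 3–5.
U+1103 → 3-byte form E1 84 83 at offsets 6–8.
U+06D2 → 2-byte form DB 92 at offsets 9–10.
U+8A91 → 3-byte form E8 AA 91 at offsets 11–13.
U+5FBE → 3-byte form E5 BE BE at offsets 14–16.
Offset 15 falls in char 6's range; it's byte 2 of E5 BE BE = 0xBE.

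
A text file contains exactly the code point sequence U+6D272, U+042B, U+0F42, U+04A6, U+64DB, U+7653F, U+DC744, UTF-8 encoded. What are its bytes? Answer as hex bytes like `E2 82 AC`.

U+6D272: 4-byte form → F1 AD 89 B2.
U+042B: 2-byte form → D0 AB.
U+0F42: 3-byte form → E0 BD 82.
U+04A6: 2-byte form → D2 A6.
U+64DB: 3-byte form → E6 93 9B.
U+7653F: 4-byte form → F1 B6 94 BF.
U+DC744: 4-byte form → F3 9C 9D 84.
Concatenated (22 bytes): F1 AD 89 B2 D0 AB E0 BD 82 D2 A6 E6 93 9B F1 B6 94 BF F3 9C 9D 84.

F1 AD 89 B2 D0 AB E0 BD 82 D2 A6 E6 93 9B F1 B6 94 BF F3 9C 9D 84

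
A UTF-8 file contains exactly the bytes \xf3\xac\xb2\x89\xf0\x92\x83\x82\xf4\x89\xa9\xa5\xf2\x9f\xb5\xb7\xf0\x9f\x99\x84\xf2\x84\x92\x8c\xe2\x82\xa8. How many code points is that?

7

Byte at offset 0: 0xF3 = 11110011 → 4-byte char (#1). Advance 4.
Byte at offset 4: 0xF0 = 11110000 → 4-byte char (#2). Advance 4.
Byte at offset 8: 0xF4 = 11110100 → 4-byte char (#3). Advance 4.
Byte at offset 12: 0xF2 = 11110010 → 4-byte char (#4). Advance 4.
Byte at offset 16: 0xF0 = 11110000 → 4-byte char (#5). Advance 4.
Byte at offset 20: 0xF2 = 11110010 → 4-byte char (#6). Advance 4.
Byte at offset 24: 0xE2 = 11100010 → 3-byte char (#7). Advance 3.
Reached end at offset 27 after 7 code points.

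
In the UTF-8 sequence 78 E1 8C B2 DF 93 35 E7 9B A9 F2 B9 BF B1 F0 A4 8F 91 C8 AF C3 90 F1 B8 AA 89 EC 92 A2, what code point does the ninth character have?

Offset 0: leading byte 0x78 = 01111000 → 1-byte char #1 = 78.
Offset 1: leading byte 0xE1 = 11100001 → 3-byte char #2 = E1 8C B2.
Offset 4: leading byte 0xDF = 11011111 → 2-byte char #3 = DF 93.
Offset 6: leading byte 0x35 = 00110101 → 1-byte char #4 = 35.
Offset 7: leading byte 0xE7 = 11100111 → 3-byte char #5 = E7 9B A9.
Offset 10: leading byte 0xF2 = 11110010 → 4-byte char #6 = F2 B9 BF B1.
Offset 14: leading byte 0xF0 = 11110000 → 4-byte char #7 = F0 A4 8F 91.
Offset 18: leading byte 0xC8 = 11001000 → 2-byte char #8 = C8 AF.
Offset 20: leading byte 0xC3 = 11000011 → 2-byte char #9 = C3 90.
Leading byte 0xC3 = 11000011 matches 110xxxxx → 2-byte sequence.
Byte 1: 0xC3 = 11000011, payload 00011 (5 bits).
Byte 2: 0x90 = 10010000 (10xxxxxx ✓), payload 010000.
Concatenate: 00011010000 = 0xD0 (11 bits → U+00D0).

U+00D0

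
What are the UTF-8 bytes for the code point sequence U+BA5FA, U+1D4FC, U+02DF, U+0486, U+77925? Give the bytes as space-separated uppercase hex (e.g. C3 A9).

U+BA5FA: 4-byte form → F2 BA 97 BA.
U+1D4FC: 4-byte form → F0 9D 93 BC.
U+02DF: 2-byte form → CB 9F.
U+0486: 2-byte form → D2 86.
U+77925: 4-byte form → F1 B7 A4 A5.
Concatenated (16 bytes): F2 BA 97 BA F0 9D 93 BC CB 9F D2 86 F1 B7 A4 A5.

F2 BA 97 BA F0 9D 93 BC CB 9F D2 86 F1 B7 A4 A5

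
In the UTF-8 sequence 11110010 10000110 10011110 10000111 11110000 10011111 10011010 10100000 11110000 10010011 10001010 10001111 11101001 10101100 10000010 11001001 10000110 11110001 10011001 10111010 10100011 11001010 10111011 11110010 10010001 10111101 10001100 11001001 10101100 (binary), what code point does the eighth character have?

Offset 0: leading byte 0xF2 = 11110010 → 4-byte char #1 = F2 86 9E 87.
Offset 4: leading byte 0xF0 = 11110000 → 4-byte char #2 = F0 9F 9A A0.
Offset 8: leading byte 0xF0 = 11110000 → 4-byte char #3 = F0 93 8A 8F.
Offset 12: leading byte 0xE9 = 11101001 → 3-byte char #4 = E9 AC 82.
Offset 15: leading byte 0xC9 = 11001001 → 2-byte char #5 = C9 86.
Offset 17: leading byte 0xF1 = 11110001 → 4-byte char #6 = F1 99 BA A3.
Offset 21: leading byte 0xCA = 11001010 → 2-byte char #7 = CA BB.
Offset 23: leading byte 0xF2 = 11110010 → 4-byte char #8 = F2 91 BD 8C.
Leading byte 0xF2 = 11110010 matches 11110xxx → 4-byte sequence.
Byte 1: 0xF2 = 11110010, payload 010 (3 bits).
Byte 2: 0x91 = 10010001 (10xxxxxx ✓), payload 010001.
Byte 3: 0xBD = 10111101 (10xxxxxx ✓), payload 111101.
Byte 4: 0x8C = 10001100 (10xxxxxx ✓), payload 001100.
Concatenate: 010010001111101001100 = 0x91F4C (21 bits → U+91F4C).

U+91F4C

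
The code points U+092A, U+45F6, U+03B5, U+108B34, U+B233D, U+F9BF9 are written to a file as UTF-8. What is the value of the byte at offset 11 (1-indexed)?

1-indexed offset 11 is 0-indexed offset 10.
U+092A → 3-byte form E0 A4 AA at offsets 0–2.
U+45F6 → 3-byte form E4 97 B6 at offsets 3–5.
U+03B5 → 2-byte form CE B5 at offsets 6–7.
U+108B34 → 4-byte form F4 88 AC B4 at offsets 8–11.
Offset 10 falls in char 4's range; it's byte 3 of F4 88 AC B4 = 0xAC.

0xAC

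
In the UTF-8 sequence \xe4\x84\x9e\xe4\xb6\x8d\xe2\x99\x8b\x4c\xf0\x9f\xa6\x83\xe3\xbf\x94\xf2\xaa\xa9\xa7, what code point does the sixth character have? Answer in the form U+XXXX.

Offset 0: leading byte 0xE4 = 11100100 → 3-byte char #1 = E4 84 9E.
Offset 3: leading byte 0xE4 = 11100100 → 3-byte char #2 = E4 B6 8D.
Offset 6: leading byte 0xE2 = 11100010 → 3-byte char #3 = E2 99 8B.
Offset 9: leading byte 0x4C = 01001100 → 1-byte char #4 = 4C.
Offset 10: leading byte 0xF0 = 11110000 → 4-byte char #5 = F0 9F A6 83.
Offset 14: leading byte 0xE3 = 11100011 → 3-byte char #6 = E3 BF 94.
Leading byte 0xE3 = 11100011 matches 1110xxxx → 3-byte sequence.
Byte 1: 0xE3 = 11100011, payload 0011 (4 bits).
Byte 2: 0xBF = 10111111 (10xxxxxx ✓), payload 111111.
Byte 3: 0x94 = 10010100 (10xxxxxx ✓), payload 010100.
Concatenate: 0011111111010100 = 0x3FD4 (16 bits → U+3FD4).

U+3FD4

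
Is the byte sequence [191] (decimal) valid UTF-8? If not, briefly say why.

invalid (continuation byte with no leading byte)

Byte 0xBF = 10111111 has the form 10xxxxxx — a continuation byte — but there is no preceding leading byte.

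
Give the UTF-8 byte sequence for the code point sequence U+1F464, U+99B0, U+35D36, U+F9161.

U+1F464: 4-byte form → F0 9F 91 A4.
U+99B0: 3-byte form → E9 A6 B0.
U+35D36: 4-byte form → F0 B5 B4 B6.
U+F9161: 4-byte form → F3 B9 85 A1.
Concatenated (15 bytes): F0 9F 91 A4 E9 A6 B0 F0 B5 B4 B6 F3 B9 85 A1.

F0 9F 91 A4 E9 A6 B0 F0 B5 B4 B6 F3 B9 85 A1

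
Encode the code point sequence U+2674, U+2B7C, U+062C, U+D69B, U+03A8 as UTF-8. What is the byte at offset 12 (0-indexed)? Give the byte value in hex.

U+2674 → 3-byte form E2 99 B4 at offsets 0–2.
U+2B7C → 3-byte form E2 AD BC at offsets 3–5.
U+062C → 2-byte form D8 AC at offsets 6–7.
U+D69B → 3-byte form ED 9A 9B at offsets 8–10.
U+03A8 → 2-byte form CE A8 at offsets 11–12.
Offset 12 falls in char 5's range; it's byte 2 of CE A8 = 0xA8.

0xA8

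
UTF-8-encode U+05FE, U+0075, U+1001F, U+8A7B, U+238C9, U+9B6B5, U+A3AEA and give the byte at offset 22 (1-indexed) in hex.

0xAA

1-indexed offset 22 is 0-indexed offset 21.
U+05FE → 2-byte form D7 BE at offsets 0–1.
U+0075 → 1-byte form 75 at offsets 2–2.
U+1001F → 4-byte form F0 90 80 9F at offsets 3–6.
U+8A7B → 3-byte form E8 A9 BB at offsets 7–9.
U+238C9 → 4-byte form F0 A3 A3 89 at offsets 10–13.
U+9B6B5 → 4-byte form F2 9B 9A B5 at offsets 14–17.
U+A3AEA → 4-byte form F2 A3 AB AA at offsets 18–21.
Offset 21 falls in char 7's range; it's byte 4 of F2 A3 AB AA = 0xAA.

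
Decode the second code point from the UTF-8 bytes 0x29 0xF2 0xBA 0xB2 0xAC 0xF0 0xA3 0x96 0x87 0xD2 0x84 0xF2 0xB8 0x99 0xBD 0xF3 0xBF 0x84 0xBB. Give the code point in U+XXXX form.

U+BACAC

Offset 0: leading byte 0x29 = 00101001 → 1-byte char #1 = 29.
Offset 1: leading byte 0xF2 = 11110010 → 4-byte char #2 = F2 BA B2 AC.
Leading byte 0xF2 = 11110010 matches 11110xxx → 4-byte sequence.
Byte 1: 0xF2 = 11110010, payload 010 (3 bits).
Byte 2: 0xBA = 10111010 (10xxxxxx ✓), payload 111010.
Byte 3: 0xB2 = 10110010 (10xxxxxx ✓), payload 110010.
Byte 4: 0xAC = 10101100 (10xxxxxx ✓), payload 101100.
Concatenate: 010111010110010101100 = 0xBACAC (21 bits → U+BACAC).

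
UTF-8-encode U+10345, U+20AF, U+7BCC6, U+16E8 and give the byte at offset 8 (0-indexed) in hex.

U+10345 → 4-byte form F0 90 8D 85 at offsets 0–3.
U+20AF → 3-byte form E2 82 AF at offsets 4–6.
U+7BCC6 → 4-byte form F1 BB B3 86 at offsets 7–10.
Offset 8 falls in char 3's range; it's byte 2 of F1 BB B3 86 = 0xBB.

0xBB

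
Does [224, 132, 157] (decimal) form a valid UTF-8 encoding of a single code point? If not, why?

Leading byte 0xE0 = 11100000 → 3-byte form.
Continuation bytes all match 10xxxxxx. Payload decodes to 0x11D.
But 0x11D < 0x800, the minimum for a 3-byte sequence — this is an overlong encoding.

invalid (overlong encoding)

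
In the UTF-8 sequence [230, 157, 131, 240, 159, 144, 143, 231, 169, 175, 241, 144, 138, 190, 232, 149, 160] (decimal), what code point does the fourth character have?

Offset 0: leading byte 0xE6 = 11100110 → 3-byte char #1 = E6 9D 83.
Offset 3: leading byte 0xF0 = 11110000 → 4-byte char #2 = F0 9F 90 8F.
Offset 7: leading byte 0xE7 = 11100111 → 3-byte char #3 = E7 A9 AF.
Offset 10: leading byte 0xF1 = 11110001 → 4-byte char #4 = F1 90 8A BE.
Leading byte 0xF1 = 11110001 matches 11110xxx → 4-byte sequence.
Byte 1: 0xF1 = 11110001, payload 001 (3 bits).
Byte 2: 0x90 = 10010000 (10xxxxxx ✓), payload 010000.
Byte 3: 0x8A = 10001010 (10xxxxxx ✓), payload 001010.
Byte 4: 0xBE = 10111110 (10xxxxxx ✓), payload 111110.
Concatenate: 001010000001010111110 = 0x502BE (21 bits → U+502BE).

U+502BE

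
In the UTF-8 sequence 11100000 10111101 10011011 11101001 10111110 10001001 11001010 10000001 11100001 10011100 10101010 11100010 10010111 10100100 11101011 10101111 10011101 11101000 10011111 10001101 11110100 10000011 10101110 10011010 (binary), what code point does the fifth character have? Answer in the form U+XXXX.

Offset 0: leading byte 0xE0 = 11100000 → 3-byte char #1 = E0 BD 9B.
Offset 3: leading byte 0xE9 = 11101001 → 3-byte char #2 = E9 BE 89.
Offset 6: leading byte 0xCA = 11001010 → 2-byte char #3 = CA 81.
Offset 8: leading byte 0xE1 = 11100001 → 3-byte char #4 = E1 9C AA.
Offset 11: leading byte 0xE2 = 11100010 → 3-byte char #5 = E2 97 A4.
Leading byte 0xE2 = 11100010 matches 1110xxxx → 3-byte sequence.
Byte 1: 0xE2 = 11100010, payload 0010 (4 bits).
Byte 2: 0x97 = 10010111 (10xxxxxx ✓), payload 010111.
Byte 3: 0xA4 = 10100100 (10xxxxxx ✓), payload 100100.
Concatenate: 0010010111100100 = 0x25E4 (16 bits → U+25E4).

U+25E4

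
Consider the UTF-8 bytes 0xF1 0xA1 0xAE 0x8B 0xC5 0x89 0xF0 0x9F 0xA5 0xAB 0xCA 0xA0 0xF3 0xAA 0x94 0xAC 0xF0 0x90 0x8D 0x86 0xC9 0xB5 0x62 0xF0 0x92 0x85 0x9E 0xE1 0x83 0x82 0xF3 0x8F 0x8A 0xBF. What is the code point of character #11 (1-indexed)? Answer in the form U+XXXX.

Offset 0: leading byte 0xF1 = 11110001 → 4-byte char #1 = F1 A1 AE 8B.
Offset 4: leading byte 0xC5 = 11000101 → 2-byte char #2 = C5 89.
Offset 6: leading byte 0xF0 = 11110000 → 4-byte char #3 = F0 9F A5 AB.
Offset 10: leading byte 0xCA = 11001010 → 2-byte char #4 = CA A0.
Offset 12: leading byte 0xF3 = 11110011 → 4-byte char #5 = F3 AA 94 AC.
Offset 16: leading byte 0xF0 = 11110000 → 4-byte char #6 = F0 90 8D 86.
Offset 20: leading byte 0xC9 = 11001001 → 2-byte char #7 = C9 B5.
Offset 22: leading byte 0x62 = 01100010 → 1-byte char #8 = 62.
Offset 23: leading byte 0xF0 = 11110000 → 4-byte char #9 = F0 92 85 9E.
Offset 27: leading byte 0xE1 = 11100001 → 3-byte char #10 = E1 83 82.
Offset 30: leading byte 0xF3 = 11110011 → 4-byte char #11 = F3 8F 8A BF.
Leading byte 0xF3 = 11110011 matches 11110xxx → 4-byte sequence.
Byte 1: 0xF3 = 11110011, payload 011 (3 bits).
Byte 2: 0x8F = 10001111 (10xxxxxx ✓), payload 001111.
Byte 3: 0x8A = 10001010 (10xxxxxx ✓), payload 001010.
Byte 4: 0xBF = 10111111 (10xxxxxx ✓), payload 111111.
Concatenate: 011001111001010111111 = 0xCF2BF (21 bits → U+CF2BF).

U+CF2BF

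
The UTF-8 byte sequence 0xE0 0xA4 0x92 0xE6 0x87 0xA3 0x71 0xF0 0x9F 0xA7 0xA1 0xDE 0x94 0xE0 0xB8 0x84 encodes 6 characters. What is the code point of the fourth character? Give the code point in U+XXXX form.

U+1F9E1

Offset 0: leading byte 0xE0 = 11100000 → 3-byte char #1 = E0 A4 92.
Offset 3: leading byte 0xE6 = 11100110 → 3-byte char #2 = E6 87 A3.
Offset 6: leading byte 0x71 = 01110001 → 1-byte char #3 = 71.
Offset 7: leading byte 0xF0 = 11110000 → 4-byte char #4 = F0 9F A7 A1.
Leading byte 0xF0 = 11110000 matches 11110xxx → 4-byte sequence.
Byte 1: 0xF0 = 11110000, payload 000 (3 bits).
Byte 2: 0x9F = 10011111 (10xxxxxx ✓), payload 011111.
Byte 3: 0xA7 = 10100111 (10xxxxxx ✓), payload 100111.
Byte 4: 0xA1 = 10100001 (10xxxxxx ✓), payload 100001.
Concatenate: 000011111100111100001 = 0x1F9E1 (21 bits → U+1F9E1).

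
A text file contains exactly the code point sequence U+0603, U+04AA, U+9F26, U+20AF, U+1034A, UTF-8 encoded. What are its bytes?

U+0603: 2-byte form → D8 83.
U+04AA: 2-byte form → D2 AA.
U+9F26: 3-byte form → E9 BC A6.
U+20AF: 3-byte form → E2 82 AF.
U+1034A: 4-byte form → F0 90 8D 8A.
Concatenated (14 bytes): D8 83 D2 AA E9 BC A6 E2 82 AF F0 90 8D 8A.

D8 83 D2 AA E9 BC A6 E2 82 AF F0 90 8D 8A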